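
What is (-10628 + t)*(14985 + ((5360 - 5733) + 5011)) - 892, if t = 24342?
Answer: 269108930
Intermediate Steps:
(-10628 + t)*(14985 + ((5360 - 5733) + 5011)) - 892 = (-10628 + 24342)*(14985 + ((5360 - 5733) + 5011)) - 892 = 13714*(14985 + (-373 + 5011)) - 892 = 13714*(14985 + 4638) - 892 = 13714*19623 - 892 = 269109822 - 892 = 269108930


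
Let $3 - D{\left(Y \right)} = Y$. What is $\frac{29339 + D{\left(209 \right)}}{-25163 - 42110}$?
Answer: $- \frac{29133}{67273} \approx -0.43306$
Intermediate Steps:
$D{\left(Y \right)} = 3 - Y$
$\frac{29339 + D{\left(209 \right)}}{-25163 - 42110} = \frac{29339 + \left(3 - 209\right)}{-25163 - 42110} = \frac{29339 + \left(3 - 209\right)}{-67273} = \left(29339 - 206\right) \left(- \frac{1}{67273}\right) = 29133 \left(- \frac{1}{67273}\right) = - \frac{29133}{67273}$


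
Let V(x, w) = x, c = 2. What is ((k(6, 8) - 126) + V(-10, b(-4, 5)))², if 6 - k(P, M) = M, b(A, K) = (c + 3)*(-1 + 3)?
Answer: 19044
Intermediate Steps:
b(A, K) = 10 (b(A, K) = (2 + 3)*(-1 + 3) = 5*2 = 10)
k(P, M) = 6 - M
((k(6, 8) - 126) + V(-10, b(-4, 5)))² = (((6 - 1*8) - 126) - 10)² = (((6 - 8) - 126) - 10)² = ((-2 - 126) - 10)² = (-128 - 10)² = (-138)² = 19044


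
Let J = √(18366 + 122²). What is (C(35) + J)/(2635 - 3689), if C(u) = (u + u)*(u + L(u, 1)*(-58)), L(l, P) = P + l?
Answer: 71855/527 - 5*√1330/1054 ≈ 136.17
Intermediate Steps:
C(u) = 2*u*(-58 - 57*u) (C(u) = (u + u)*(u + (1 + u)*(-58)) = (2*u)*(u + (-58 - 58*u)) = (2*u)*(-58 - 57*u) = 2*u*(-58 - 57*u))
J = 5*√1330 (J = √(18366 + 14884) = √33250 = 5*√1330 ≈ 182.35)
(C(35) + J)/(2635 - 3689) = (2*35*(-58 - 57*35) + 5*√1330)/(2635 - 3689) = (2*35*(-58 - 1995) + 5*√1330)/(-1054) = (2*35*(-2053) + 5*√1330)*(-1/1054) = (-143710 + 5*√1330)*(-1/1054) = 71855/527 - 5*√1330/1054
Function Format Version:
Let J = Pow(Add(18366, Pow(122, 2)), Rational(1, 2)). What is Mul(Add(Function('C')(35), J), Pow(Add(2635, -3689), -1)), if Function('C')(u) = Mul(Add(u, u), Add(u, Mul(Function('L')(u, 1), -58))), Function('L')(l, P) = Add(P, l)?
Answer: Add(Rational(71855, 527), Mul(Rational(-5, 1054), Pow(1330, Rational(1, 2)))) ≈ 136.17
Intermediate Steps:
Function('C')(u) = Mul(2, u, Add(-58, Mul(-57, u))) (Function('C')(u) = Mul(Add(u, u), Add(u, Mul(Add(1, u), -58))) = Mul(Mul(2, u), Add(u, Add(-58, Mul(-58, u)))) = Mul(Mul(2, u), Add(-58, Mul(-57, u))) = Mul(2, u, Add(-58, Mul(-57, u))))
J = Mul(5, Pow(1330, Rational(1, 2))) (J = Pow(Add(18366, 14884), Rational(1, 2)) = Pow(33250, Rational(1, 2)) = Mul(5, Pow(1330, Rational(1, 2))) ≈ 182.35)
Mul(Add(Function('C')(35), J), Pow(Add(2635, -3689), -1)) = Mul(Add(Mul(2, 35, Add(-58, Mul(-57, 35))), Mul(5, Pow(1330, Rational(1, 2)))), Pow(Add(2635, -3689), -1)) = Mul(Add(Mul(2, 35, Add(-58, -1995)), Mul(5, Pow(1330, Rational(1, 2)))), Pow(-1054, -1)) = Mul(Add(Mul(2, 35, -2053), Mul(5, Pow(1330, Rational(1, 2)))), Rational(-1, 1054)) = Mul(Add(-143710, Mul(5, Pow(1330, Rational(1, 2)))), Rational(-1, 1054)) = Add(Rational(71855, 527), Mul(Rational(-5, 1054), Pow(1330, Rational(1, 2))))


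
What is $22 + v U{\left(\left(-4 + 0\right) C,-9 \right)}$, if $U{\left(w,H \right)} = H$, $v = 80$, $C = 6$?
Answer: $-698$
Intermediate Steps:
$22 + v U{\left(\left(-4 + 0\right) C,-9 \right)} = 22 + 80 \left(-9\right) = 22 - 720 = -698$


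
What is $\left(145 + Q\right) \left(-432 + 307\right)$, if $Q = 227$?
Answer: $-46500$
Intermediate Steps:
$\left(145 + Q\right) \left(-432 + 307\right) = \left(145 + 227\right) \left(-432 + 307\right) = 372 \left(-125\right) = -46500$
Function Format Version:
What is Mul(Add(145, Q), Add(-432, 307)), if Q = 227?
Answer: -46500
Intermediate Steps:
Mul(Add(145, Q), Add(-432, 307)) = Mul(Add(145, 227), Add(-432, 307)) = Mul(372, -125) = -46500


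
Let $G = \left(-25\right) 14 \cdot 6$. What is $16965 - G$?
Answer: $19065$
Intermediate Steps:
$G = -2100$ ($G = \left(-350\right) 6 = -2100$)
$16965 - G = 16965 - -2100 = 16965 + 2100 = 19065$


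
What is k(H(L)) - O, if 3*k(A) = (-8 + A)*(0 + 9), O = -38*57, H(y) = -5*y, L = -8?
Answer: 2262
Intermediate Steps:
O = -2166
k(A) = -24 + 3*A (k(A) = ((-8 + A)*(0 + 9))/3 = ((-8 + A)*9)/3 = (-72 + 9*A)/3 = -24 + 3*A)
k(H(L)) - O = (-24 + 3*(-5*(-8))) - 1*(-2166) = (-24 + 3*40) + 2166 = (-24 + 120) + 2166 = 96 + 2166 = 2262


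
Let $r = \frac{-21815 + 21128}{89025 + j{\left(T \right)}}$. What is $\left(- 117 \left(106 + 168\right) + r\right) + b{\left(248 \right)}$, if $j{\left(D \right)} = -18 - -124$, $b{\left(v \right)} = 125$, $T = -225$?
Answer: $- \frac{2846220910}{89131} \approx -31933.0$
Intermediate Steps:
$j{\left(D \right)} = 106$ ($j{\left(D \right)} = -18 + 124 = 106$)
$r = - \frac{687}{89131}$ ($r = \frac{-21815 + 21128}{89025 + 106} = - \frac{687}{89131} \approx -0.0077078$)
$\left(- 117 \left(106 + 168\right) + r\right) + b{\left(248 \right)} = \left(- 117 \left(106 + 168\right) - \frac{687}{89131}\right) + 125 = \left(\left(-117\right) 274 - \frac{687}{89131}\right) + 125 = \left(-32058 - \frac{687}{89131}\right) + 125 = - \frac{2857362285}{89131} + 125 = - \frac{2846220910}{89131}$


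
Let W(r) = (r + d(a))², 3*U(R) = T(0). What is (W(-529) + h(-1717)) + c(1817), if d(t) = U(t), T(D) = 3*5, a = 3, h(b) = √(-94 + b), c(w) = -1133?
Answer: 273443 + I*√1811 ≈ 2.7344e+5 + 42.556*I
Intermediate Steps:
T(D) = 15
U(R) = 5 (U(R) = (⅓)*15 = 5)
d(t) = 5
W(r) = (5 + r)² (W(r) = (r + 5)² = (5 + r)²)
(W(-529) + h(-1717)) + c(1817) = ((5 - 529)² + √(-94 - 1717)) - 1133 = ((-524)² + √(-1811)) - 1133 = (274576 + I*√1811) - 1133 = 273443 + I*√1811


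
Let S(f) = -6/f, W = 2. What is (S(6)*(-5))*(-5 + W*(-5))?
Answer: -75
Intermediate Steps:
(S(6)*(-5))*(-5 + W*(-5)) = (-6/6*(-5))*(-5 + 2*(-5)) = (-6*1/6*(-5))*(-5 - 10) = -1*(-5)*(-15) = 5*(-15) = -75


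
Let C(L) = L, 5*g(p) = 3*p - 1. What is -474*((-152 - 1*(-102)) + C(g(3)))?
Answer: 114708/5 ≈ 22942.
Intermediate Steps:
g(p) = -⅕ + 3*p/5 (g(p) = (3*p - 1)/5 = (-1 + 3*p)/5 = -⅕ + 3*p/5)
-474*((-152 - 1*(-102)) + C(g(3))) = -474*((-152 - 1*(-102)) + (-⅕ + (⅗)*3)) = -474*((-152 + 102) + (-⅕ + 9/5)) = -474*(-50 + 8/5) = -474*(-242/5) = 114708/5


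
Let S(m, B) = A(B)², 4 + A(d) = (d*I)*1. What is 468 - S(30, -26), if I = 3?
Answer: -6256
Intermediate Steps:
A(d) = -4 + 3*d (A(d) = -4 + (d*3)*1 = -4 + (3*d)*1 = -4 + 3*d)
S(m, B) = (-4 + 3*B)²
468 - S(30, -26) = 468 - (-4 + 3*(-26))² = 468 - (-4 - 78)² = 468 - 1*(-82)² = 468 - 1*6724 = 468 - 6724 = -6256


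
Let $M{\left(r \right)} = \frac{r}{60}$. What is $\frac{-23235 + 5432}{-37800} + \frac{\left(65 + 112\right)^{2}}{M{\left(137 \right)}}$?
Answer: $\frac{71056611011}{5178600} \approx 13721.0$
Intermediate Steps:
$M{\left(r \right)} = \frac{r}{60}$ ($M{\left(r \right)} = r \frac{1}{60} = \frac{r}{60}$)
$\frac{-23235 + 5432}{-37800} + \frac{\left(65 + 112\right)^{2}}{M{\left(137 \right)}} = \frac{-23235 + 5432}{-37800} + \frac{\left(65 + 112\right)^{2}}{\frac{1}{60} \cdot 137} = \left(-17803\right) \left(- \frac{1}{37800}\right) + \frac{177^{2}}{\frac{137}{60}} = \frac{17803}{37800} + 31329 \cdot \frac{60}{137} = \frac{17803}{37800} + \frac{1879740}{137} = \frac{71056611011}{5178600}$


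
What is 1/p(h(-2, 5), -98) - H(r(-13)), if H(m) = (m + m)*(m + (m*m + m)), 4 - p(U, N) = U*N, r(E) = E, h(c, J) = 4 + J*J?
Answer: 10581429/2846 ≈ 3718.0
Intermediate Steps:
h(c, J) = 4 + J²
p(U, N) = 4 - N*U (p(U, N) = 4 - U*N = 4 - N*U)
H(m) = 2*m*(m² + 2*m) (H(m) = (2*m)*(m + (m² + m)) = (2*m)*(m + (m + m²)) = (2*m)*(m² + 2*m) = 2*m*(m² + 2*m))
1/p(h(-2, 5), -98) - H(r(-13)) = 1/(4 - 1*(-98)*(4 + 5²)) - 2*(-13)²*(2 - 13) = 1/(4 - 1*(-98)*(4 + 25)) - 2*169*(-11) = 1/(4 - 1*(-98)*29) - 1*(-3718) = 1/(4 + 2842) + 3718 = 1/2846 + 3718 = 10581429/2846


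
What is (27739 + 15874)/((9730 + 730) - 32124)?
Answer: -43613/21664 ≈ -2.0132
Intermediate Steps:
(27739 + 15874)/((9730 + 730) - 32124) = 43613/(10460 - 32124) = 43613/(-21664) = 43613*(-1/21664) = -43613/21664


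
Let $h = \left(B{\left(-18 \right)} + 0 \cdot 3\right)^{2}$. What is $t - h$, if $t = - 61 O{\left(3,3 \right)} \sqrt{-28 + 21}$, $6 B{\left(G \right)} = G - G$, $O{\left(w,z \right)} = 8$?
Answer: $- 488 i \sqrt{7} \approx - 1291.1 i$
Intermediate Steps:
$B{\left(G \right)} = 0$ ($B{\left(G \right)} = \frac{G - G}{6} = \frac{1}{6} \cdot 0 = 0$)
$h = 0$ ($h = \left(0 + 0 \cdot 3\right)^{2} = \left(0 + 0\right)^{2} = 0^{2} = 0$)
$t = - 488 i \sqrt{7}$ ($t = \left(-61\right) 8 \sqrt{-28 + 21} = - 488 \sqrt{-7} = - 488 i \sqrt{7} \approx - 1291.1 i$)
$t - h = - 488 i \sqrt{7} - 0 = - 488 i \sqrt{7} + 0 = - 488 i \sqrt{7}$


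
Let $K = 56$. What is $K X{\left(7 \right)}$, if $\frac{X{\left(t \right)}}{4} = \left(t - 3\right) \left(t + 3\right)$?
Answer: $8960$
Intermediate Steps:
$X{\left(t \right)} = 4 \left(-3 + t\right) \left(3 + t\right)$ ($X{\left(t \right)} = 4 \left(t - 3\right) \left(t + 3\right) = 4 \left(-3 + t\right) \left(3 + t\right)$)
$K X{\left(7 \right)} = 56 \left(-36 + 4 \cdot 7^{2}\right) = 56 \left(-36 + 4 \cdot 49\right) = 56 \left(-36 + 196\right) = 56 \cdot 160 = 8960$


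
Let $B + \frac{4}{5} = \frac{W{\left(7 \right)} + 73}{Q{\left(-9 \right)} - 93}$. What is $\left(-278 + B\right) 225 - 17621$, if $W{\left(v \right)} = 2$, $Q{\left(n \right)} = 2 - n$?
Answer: $- \frac{6605657}{82} \approx -80557.0$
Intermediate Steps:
$B = - \frac{703}{410}$ ($B = - \frac{4}{5} + \frac{2 + 73}{\left(2 - -9\right) - 93} = - \frac{4}{5} + \frac{75}{\left(2 + 9\right) - 93} = - \frac{4}{5} + \frac{75}{11 - 93} = - \frac{4}{5} + \frac{75}{-82} = - \frac{4}{5} + 75 \left(- \frac{1}{82}\right) = - \frac{4}{5} - \frac{75}{82} = - \frac{703}{410} \approx -1.7146$)
$\left(-278 + B\right) 225 - 17621 = \left(-278 - \frac{703}{410}\right) 225 - 17621 = \left(- \frac{114683}{410}\right) 225 - 17621 = - \frac{5160735}{82} - 17621 = - \frac{6605657}{82}$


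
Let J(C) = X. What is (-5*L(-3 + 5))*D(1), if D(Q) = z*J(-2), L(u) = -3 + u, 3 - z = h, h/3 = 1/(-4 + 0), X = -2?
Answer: -75/2 ≈ -37.500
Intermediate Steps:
J(C) = -2
h = -¾ (h = 3/(-4 + 0) = 3/(-4) = 3*(-¼) = -¾ ≈ -0.75000)
z = 15/4 (z = 3 - 1*(-¾) = 3 + ¾ = 15/4 ≈ 3.7500)
D(Q) = -15/2 (D(Q) = (15/4)*(-2) = -15/2)
(-5*L(-3 + 5))*D(1) = -5*(-3 + (-3 + 5))*(-15/2) = -5*(-3 + 2)*(-15/2) = -5*(-1)*(-15/2) = 5*(-15/2) = -75/2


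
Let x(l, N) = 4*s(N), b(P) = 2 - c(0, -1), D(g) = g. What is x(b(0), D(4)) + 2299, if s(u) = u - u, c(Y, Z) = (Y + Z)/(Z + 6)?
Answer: 2299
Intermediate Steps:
c(Y, Z) = (Y + Z)/(6 + Z)
s(u) = 0
b(P) = 11/5 (b(P) = 2 - (0 - 1)/(6 - 1) = 2 - (-1)/5 = 2 - 1*(-⅕) = 2 + ⅕ = 11/5)
x(l, N) = 0 (x(l, N) = 4*0 = 0)
x(b(0), D(4)) + 2299 = 0 + 2299 = 2299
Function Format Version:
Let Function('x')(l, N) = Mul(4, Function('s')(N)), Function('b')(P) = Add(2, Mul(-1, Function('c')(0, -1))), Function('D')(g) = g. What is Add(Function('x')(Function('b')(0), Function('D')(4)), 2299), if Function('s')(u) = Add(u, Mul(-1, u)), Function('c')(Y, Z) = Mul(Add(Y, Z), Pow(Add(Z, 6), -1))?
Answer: 2299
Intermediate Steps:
Function('c')(Y, Z) = Mul(Pow(Add(6, Z), -1), Add(Y, Z)) (Function('c')(Y, Z) = Mul(Add(Y, Z), Pow(Add(6, Z), -1)) = Mul(Pow(Add(6, Z), -1), Add(Y, Z)))
Function('s')(u) = 0
Function('b')(P) = Rational(11, 5) (Function('b')(P) = Add(2, Mul(-1, Mul(Pow(Add(6, -1), -1), Add(0, -1)))) = Add(2, Mul(-1, Mul(Pow(5, -1), -1))) = Add(2, Mul(-1, Mul(Rational(1, 5), -1))) = Add(2, Mul(-1, Rational(-1, 5))) = Add(2, Rational(1, 5)) = Rational(11, 5))
Function('x')(l, N) = 0 (Function('x')(l, N) = Mul(4, 0) = 0)
Add(Function('x')(Function('b')(0), Function('D')(4)), 2299) = Add(0, 2299) = 2299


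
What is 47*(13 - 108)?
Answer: -4465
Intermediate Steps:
47*(13 - 108) = 47*(-95) = -4465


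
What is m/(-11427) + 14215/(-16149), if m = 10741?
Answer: -37321246/20503847 ≈ -1.8202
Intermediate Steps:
m/(-11427) + 14215/(-16149) = 10741/(-11427) + 14215/(-16149) = 10741*(-1/11427) + 14215*(-1/16149) = -10741/11427 - 14215/16149 = -37321246/20503847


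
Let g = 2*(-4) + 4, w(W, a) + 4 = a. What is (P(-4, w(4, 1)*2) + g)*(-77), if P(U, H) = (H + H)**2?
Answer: -10780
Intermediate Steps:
w(W, a) = -4 + a
g = -4 (g = -8 + 4 = -4)
P(U, H) = 4*H**2 (P(U, H) = (2*H)**2 = 4*H**2)
(P(-4, w(4, 1)*2) + g)*(-77) = (4*((-4 + 1)*2)**2 - 4)*(-77) = (4*(-3*2)**2 - 4)*(-77) = (4*(-6)**2 - 4)*(-77) = (4*36 - 4)*(-77) = (144 - 4)*(-77) = 140*(-77) = -10780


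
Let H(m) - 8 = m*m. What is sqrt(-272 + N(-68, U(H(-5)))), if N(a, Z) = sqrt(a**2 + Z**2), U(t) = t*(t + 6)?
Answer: sqrt(-272 + sqrt(1660993)) ≈ 31.887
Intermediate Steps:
H(m) = 8 + m**2 (H(m) = 8 + m*m = 8 + m**2)
U(t) = t*(6 + t)
N(a, Z) = sqrt(Z**2 + a**2)
sqrt(-272 + N(-68, U(H(-5)))) = sqrt(-272 + sqrt(((8 + (-5)**2)*(6 + (8 + (-5)**2)))**2 + (-68)**2)) = sqrt(-272 + sqrt(((8 + 25)*(6 + (8 + 25)))**2 + 4624)) = sqrt(-272 + sqrt((33*(6 + 33))**2 + 4624)) = sqrt(-272 + sqrt((33*39)**2 + 4624)) = sqrt(-272 + sqrt(1287**2 + 4624)) = sqrt(-272 + sqrt(1656369 + 4624)) = sqrt(-272 + sqrt(1660993))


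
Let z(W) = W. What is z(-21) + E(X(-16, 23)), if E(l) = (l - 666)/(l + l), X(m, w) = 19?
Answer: -1445/38 ≈ -38.026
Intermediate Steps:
E(l) = (-666 + l)/(2*l) (E(l) = (-666 + l)/((2*l)) = (-666 + l)*(1/(2*l)) = (-666 + l)/(2*l))
z(-21) + E(X(-16, 23)) = -21 + (½)*(-666 + 19)/19 = -21 + (½)*(1/19)*(-647) = -21 - 647/38 = -1445/38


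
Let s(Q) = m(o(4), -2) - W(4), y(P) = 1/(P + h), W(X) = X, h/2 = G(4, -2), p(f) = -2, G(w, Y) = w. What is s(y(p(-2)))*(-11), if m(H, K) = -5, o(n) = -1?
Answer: 99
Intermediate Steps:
h = 8 (h = 2*4 = 8)
y(P) = 1/(8 + P) (y(P) = 1/(P + 8) = 1/(8 + P))
s(Q) = -9 (s(Q) = -5 - 1*4 = -5 - 4 = -9)
s(y(p(-2)))*(-11) = -9*(-11) = 99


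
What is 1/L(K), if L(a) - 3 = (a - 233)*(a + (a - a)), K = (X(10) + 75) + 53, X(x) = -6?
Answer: -1/13539 ≈ -7.3861e-5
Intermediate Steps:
K = 122 (K = (-6 + 75) + 53 = 69 + 53 = 122)
L(a) = 3 + a*(-233 + a) (L(a) = 3 + (a - 233)*(a + (a - a)) = 3 + (-233 + a)*(a + 0) = 3 + (-233 + a)*a = 3 + a*(-233 + a))
1/L(K) = 1/(3 + 122**2 - 233*122) = 1/(3 + 14884 - 28426) = 1/(-13539) = -1/13539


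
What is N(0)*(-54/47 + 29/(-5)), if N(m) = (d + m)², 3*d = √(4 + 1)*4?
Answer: -26128/423 ≈ -61.768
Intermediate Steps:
d = 4*√5/3 (d = (√(4 + 1)*4)/3 = (√5*4)/3 = (4*√5)/3 = 4*√5/3 ≈ 2.9814)
N(m) = (m + 4*√5/3)² (N(m) = (4*√5/3 + m)² = (m + 4*√5/3)²)
N(0)*(-54/47 + 29/(-5)) = ((3*0 + 4*√5)²/9)*(-54/47 + 29/(-5)) = ((0 + 4*√5)²/9)*(-54*1/47 + 29*(-⅕)) = ((4*√5)²/9)*(-54/47 - 29/5) = ((⅑)*80)*(-1633/235) = (80/9)*(-1633/235) = -26128/423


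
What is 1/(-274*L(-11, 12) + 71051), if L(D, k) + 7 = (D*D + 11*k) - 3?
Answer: 1/4469 ≈ 0.00022376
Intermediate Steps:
L(D, k) = -10 + D² + 11*k (L(D, k) = -7 + ((D*D + 11*k) - 3) = -7 + ((D² + 11*k) - 3) = -7 + (-3 + D² + 11*k) = -10 + D² + 11*k)
1/(-274*L(-11, 12) + 71051) = 1/(-274*(-10 + (-11)² + 11*12) + 71051) = 1/(-274*(-10 + 121 + 132) + 71051) = 1/(-274*243 + 71051) = 1/(-66582 + 71051) = 1/4469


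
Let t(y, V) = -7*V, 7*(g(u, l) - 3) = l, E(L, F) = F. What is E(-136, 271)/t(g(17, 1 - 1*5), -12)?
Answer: 271/84 ≈ 3.2262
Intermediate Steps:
g(u, l) = 3 + l/7
E(-136, 271)/t(g(17, 1 - 1*5), -12) = 271/((-7*(-12))) = 271/84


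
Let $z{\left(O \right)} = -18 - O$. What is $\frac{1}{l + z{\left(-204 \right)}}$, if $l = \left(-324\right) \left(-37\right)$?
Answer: $\frac{1}{12174} \approx 8.2142 \cdot 10^{-5}$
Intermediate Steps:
$l = 11988$
$\frac{1}{l + z{\left(-204 \right)}} = \frac{1}{11988 - -186} = \frac{1}{11988 + \left(-18 + 204\right)} = \frac{1}{11988 + 186} = \frac{1}{12174}$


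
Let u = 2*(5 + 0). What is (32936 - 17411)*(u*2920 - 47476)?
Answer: -283734900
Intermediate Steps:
u = 10 (u = 2*5 = 10)
(32936 - 17411)*(u*2920 - 47476) = (32936 - 17411)*(10*2920 - 47476) = 15525*(29200 - 47476) = 15525*(-18276) = -283734900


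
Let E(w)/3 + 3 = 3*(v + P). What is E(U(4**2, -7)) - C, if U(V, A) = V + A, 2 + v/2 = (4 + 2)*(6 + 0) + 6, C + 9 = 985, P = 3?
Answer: -238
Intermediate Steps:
C = 976 (C = -9 + 985 = 976)
v = 80 (v = -4 + 2*((4 + 2)*(6 + 0) + 6) = -4 + 2*(6*6 + 6) = -4 + 2*(36 + 6) = -4 + 2*42 = -4 + 84 = 80)
U(V, A) = A + V
E(w) = 738 (E(w) = -9 + 3*(3*(80 + 3)) = -9 + 3*(3*83) = -9 + 3*249 = -9 + 747 = 738)
E(U(4**2, -7)) - C = 738 - 1*976 = 738 - 976 = -238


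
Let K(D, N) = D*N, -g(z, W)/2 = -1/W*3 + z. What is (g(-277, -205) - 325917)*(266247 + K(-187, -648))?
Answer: -25840889782083/205 ≈ -1.2605e+11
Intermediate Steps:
g(z, W) = -2*z + 6/W (g(z, W) = -2*(-1/W*3 + z) = -2*(-3/W + z) = -2*(z - 3/W) = -2*z + 6/W)
(g(-277, -205) - 325917)*(266247 + K(-187, -648)) = ((-2*(-277) + 6/(-205)) - 325917)*(266247 - 187*(-648)) = ((554 + 6*(-1/205)) - 325917)*(266247 + 121176) = ((554 - 6/205) - 325917)*387423 = (113564/205 - 325917)*387423 = -66699421/205*387423 = -25840889782083/205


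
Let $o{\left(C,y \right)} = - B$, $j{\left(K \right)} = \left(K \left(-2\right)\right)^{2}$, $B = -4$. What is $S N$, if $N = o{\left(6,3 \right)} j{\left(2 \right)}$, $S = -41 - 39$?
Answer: $-5120$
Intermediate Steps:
$S = -80$
$j{\left(K \right)} = 4 K^{2}$ ($j{\left(K \right)} = \left(- 2 K\right)^{2} = 4 K^{2}$)
$o{\left(C,y \right)} = 4$ ($o{\left(C,y \right)} = \left(-1\right) \left(-4\right) = 4$)
$N = 64$ ($N = 4 \cdot 4 \cdot 2^{2} = 4 \cdot 4 \cdot 4 = 4 \cdot 16 = 64$)
$S N = \left(-80\right) 64 = -5120$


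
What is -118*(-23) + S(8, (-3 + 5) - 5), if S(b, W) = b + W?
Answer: 2719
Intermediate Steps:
S(b, W) = W + b
-118*(-23) + S(8, (-3 + 5) - 5) = -118*(-23) + (((-3 + 5) - 5) + 8) = 2714 + ((2 - 5) + 8) = 2714 + (-3 + 8) = 2714 + 5 = 2719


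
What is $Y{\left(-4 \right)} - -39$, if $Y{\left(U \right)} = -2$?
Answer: $37$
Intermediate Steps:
$Y{\left(-4 \right)} - -39 = -2 - -39 = -2 + 39 = 37$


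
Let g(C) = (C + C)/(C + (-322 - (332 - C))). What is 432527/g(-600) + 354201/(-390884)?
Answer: 13060476318753/19544200 ≈ 6.6825e+5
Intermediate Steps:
g(C) = 2*C/(-654 + 2*C) (g(C) = (2*C)/(C + (-322 + (-332 + C))) = (2*C)/(C + (-654 + C)) = (2*C)/(-654 + 2*C) = 2*C/(-654 + 2*C))
432527/g(-600) + 354201/(-390884) = 432527/((-600/(-327 - 600))) + 354201/(-390884) = 432527/((-600/(-927))) + 354201*(-1/390884) = 432527/((-600*(-1/927))) - 354201/390884 = 432527/(200/309) - 354201/390884 = 432527*(309/200) - 354201/390884 = 133650843/200 - 354201/390884 = 13060476318753/19544200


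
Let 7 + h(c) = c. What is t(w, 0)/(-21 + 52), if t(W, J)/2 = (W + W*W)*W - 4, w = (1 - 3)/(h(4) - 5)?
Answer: -251/992 ≈ -0.25302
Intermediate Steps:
h(c) = -7 + c
w = ¼ (w = (1 - 3)/((-7 + 4) - 5) = -2/(-3 - 5) = -2/(-8) = -2*(-⅛) = ¼ ≈ 0.25000)
t(W, J) = -8 + 2*W*(W + W²) (t(W, J) = 2*((W + W*W)*W - 4) = 2*((W + W²)*W - 4) = 2*(W*(W + W²) - 4) = 2*(-4 + W*(W + W²)) = -8 + 2*W*(W + W²))
t(w, 0)/(-21 + 52) = (-8 + 2*(¼)² + 2*(¼)³)/(-21 + 52) = (-8 + 2*(1/16) + 2*(1/64))/31 = (-8 + ⅛ + 1/32)*(1/31) = -251/32*1/31 = -251/992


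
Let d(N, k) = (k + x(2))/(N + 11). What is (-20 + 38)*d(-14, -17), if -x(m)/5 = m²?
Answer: 222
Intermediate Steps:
x(m) = -5*m²
d(N, k) = (-20 + k)/(11 + N) (d(N, k) = (k - 5*2²)/(N + 11) = (k - 5*4)/(11 + N) = (k - 20)/(11 + N) = (-20 + k)/(11 + N))
(-20 + 38)*d(-14, -17) = (-20 + 38)*((-20 - 17)/(11 - 14)) = 18*(-37/(-3)) = 18*(-⅓*(-37)) = 18*(37/3) = 222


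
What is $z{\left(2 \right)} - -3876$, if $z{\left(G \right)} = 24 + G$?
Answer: $3902$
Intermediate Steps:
$z{\left(2 \right)} - -3876 = \left(24 + 2\right) - -3876 = 26 + 3876 = 3902$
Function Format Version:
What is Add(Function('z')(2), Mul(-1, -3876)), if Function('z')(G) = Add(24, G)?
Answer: 3902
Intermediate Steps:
Add(Function('z')(2), Mul(-1, -3876)) = Add(Add(24, 2), Mul(-1, -3876)) = Add(26, 3876) = 3902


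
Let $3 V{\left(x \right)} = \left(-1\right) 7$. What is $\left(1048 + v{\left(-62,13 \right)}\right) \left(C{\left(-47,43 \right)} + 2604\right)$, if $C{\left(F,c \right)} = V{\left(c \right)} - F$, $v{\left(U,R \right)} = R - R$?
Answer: $\frac{8327408}{3} \approx 2.7758 \cdot 10^{6}$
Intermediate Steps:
$V{\left(x \right)} = - \frac{7}{3}$ ($V{\left(x \right)} = \frac{\left(-1\right) 7}{3} = \frac{1}{3} \left(-7\right) = - \frac{7}{3}$)
$v{\left(U,R \right)} = 0$
$C{\left(F,c \right)} = - \frac{7}{3} - F$
$\left(1048 + v{\left(-62,13 \right)}\right) \left(C{\left(-47,43 \right)} + 2604\right) = \left(1048 + 0\right) \left(\left(- \frac{7}{3} - -47\right) + 2604\right) = 1048 \left(\left(- \frac{7}{3} + 47\right) + 2604\right) = 1048 \left(\frac{134}{3} + 2604\right) = 1048 \cdot \frac{7946}{3} = \frac{8327408}{3}$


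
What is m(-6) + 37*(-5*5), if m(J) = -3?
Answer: -928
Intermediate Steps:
m(-6) + 37*(-5*5) = -3 + 37*(-5*5) = -3 + 37*(-25) = -3 - 925 = -928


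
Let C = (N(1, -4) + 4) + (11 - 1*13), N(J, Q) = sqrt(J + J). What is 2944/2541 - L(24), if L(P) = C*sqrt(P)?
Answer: 2944/2541 - 4*sqrt(3) - 4*sqrt(6) ≈ -15.568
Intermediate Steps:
N(J, Q) = sqrt(2)*sqrt(J) (N(J, Q) = sqrt(2*J) = sqrt(2)*sqrt(J))
C = 2 + sqrt(2) (C = (sqrt(2)*sqrt(1) + 4) + (11 - 1*13) = (sqrt(2)*1 + 4) + (11 - 13) = (sqrt(2) + 4) - 2 = (4 + sqrt(2)) - 2 = 2 + sqrt(2) ≈ 3.4142)
L(P) = sqrt(P)*(2 + sqrt(2)) (L(P) = (2 + sqrt(2))*sqrt(P) = sqrt(P)*(2 + sqrt(2)))
2944/2541 - L(24) = 2944/2541 - sqrt(24)*(2 + sqrt(2)) = 2944*(1/2541) - 2*sqrt(6)*(2 + sqrt(2)) = 2944/2541 - 2*sqrt(6)*(2 + sqrt(2))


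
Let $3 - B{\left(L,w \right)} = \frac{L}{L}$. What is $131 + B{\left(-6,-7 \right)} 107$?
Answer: $345$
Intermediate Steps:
$B{\left(L,w \right)} = 2$ ($B{\left(L,w \right)} = 3 - \frac{L}{L} = 3 - 1 = 2$)
$131 + B{\left(-6,-7 \right)} 107 = 131 + 2 \cdot 107 = 131 + 214 = 345$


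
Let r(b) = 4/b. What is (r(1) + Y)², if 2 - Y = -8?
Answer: 196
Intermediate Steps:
Y = 10 (Y = 2 - 1*(-8) = 2 + 8 = 10)
(r(1) + Y)² = (4/1 + 10)² = (4*1 + 10)² = (4 + 10)² = 14² = 196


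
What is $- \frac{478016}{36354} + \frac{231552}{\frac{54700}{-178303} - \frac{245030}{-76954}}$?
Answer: $\frac{28870854053798493664}{358815800335665} \approx 80462.0$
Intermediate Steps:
$- \frac{478016}{36354} + \frac{231552}{\frac{54700}{-178303} - \frac{245030}{-76954}} = \left(-478016\right) \frac{1}{36354} + \frac{231552}{54700 \left(- \frac{1}{178303}\right) - - \frac{122515}{38477}} = - \frac{239008}{18177} + \frac{231552}{- \frac{54700}{178303} + \frac{122515}{38477}} = - \frac{239008}{18177} + \frac{231552}{\frac{19740100145}{6860564531}} = - \frac{239008}{18177} + 231552 \cdot \frac{6860564531}{19740100145} = - \frac{239008}{18177} + \frac{1588577438282112}{19740100145} = \frac{28870854053798493664}{358815800335665}$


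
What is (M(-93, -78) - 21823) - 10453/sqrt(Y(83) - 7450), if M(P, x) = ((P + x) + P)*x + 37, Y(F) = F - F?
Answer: -1194 + 10453*I*sqrt(298)/1490 ≈ -1194.0 + 121.11*I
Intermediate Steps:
Y(F) = 0
M(P, x) = 37 + x*(x + 2*P) (M(P, x) = (x + 2*P)*x + 37 = x*(x + 2*P) + 37 = 37 + x*(x + 2*P))
(M(-93, -78) - 21823) - 10453/sqrt(Y(83) - 7450) = ((37 + (-78)**2 + 2*(-93)*(-78)) - 21823) - 10453/sqrt(0 - 7450) = ((37 + 6084 + 14508) - 21823) - 10453*(-I*sqrt(298)/1490) = (20629 - 21823) - 10453*(-I*sqrt(298)/1490) = -1194 - (-10453)*I*sqrt(298)/1490 = -1194 + 10453*I*sqrt(298)/1490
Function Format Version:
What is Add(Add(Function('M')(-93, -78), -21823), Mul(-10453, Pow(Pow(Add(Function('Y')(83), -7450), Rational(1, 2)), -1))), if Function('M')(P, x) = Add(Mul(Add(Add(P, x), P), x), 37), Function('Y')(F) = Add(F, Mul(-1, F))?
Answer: Add(-1194, Mul(Rational(10453, 1490), I, Pow(298, Rational(1, 2)))) ≈ Add(-1194.0, Mul(121.11, I))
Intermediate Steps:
Function('Y')(F) = 0
Function('M')(P, x) = Add(37, Mul(x, Add(x, Mul(2, P)))) (Function('M')(P, x) = Add(Mul(Add(x, Mul(2, P)), x), 37) = Add(Mul(x, Add(x, Mul(2, P))), 37) = Add(37, Mul(x, Add(x, Mul(2, P)))))
Add(Add(Function('M')(-93, -78), -21823), Mul(-10453, Pow(Pow(Add(Function('Y')(83), -7450), Rational(1, 2)), -1))) = Add(Add(Add(37, Pow(-78, 2), Mul(2, -93, -78)), -21823), Mul(-10453, Pow(Pow(Add(0, -7450), Rational(1, 2)), -1))) = Add(Add(Add(37, 6084, 14508), -21823), Mul(-10453, Pow(Pow(-7450, Rational(1, 2)), -1))) = Add(Add(20629, -21823), Mul(-10453, Pow(Mul(5, I, Pow(298, Rational(1, 2))), -1))) = Add(-1194, Mul(-10453, Mul(Rational(-1, 1490), I, Pow(298, Rational(1, 2))))) = Add(-1194, Mul(Rational(10453, 1490), I, Pow(298, Rational(1, 2))))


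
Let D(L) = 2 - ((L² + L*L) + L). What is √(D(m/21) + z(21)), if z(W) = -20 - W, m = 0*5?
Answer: I*√39 ≈ 6.245*I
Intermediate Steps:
m = 0
D(L) = 2 - L - 2*L² (D(L) = 2 - ((L² + L²) + L) = 2 - (2*L² + L) = 2 - (L + 2*L²) = 2 + (-L - 2*L²) = 2 - L - 2*L²)
√(D(m/21) + z(21)) = √((2 - 0/21 - 2*(0/21)²) + (-20 - 1*21)) = √((2 - 0/21 - 2*(0*(1/21))²) + (-20 - 21)) = √((2 - 1*0 - 2*0²) - 41) = √((2 + 0 - 2*0) - 41) = √((2 + 0 + 0) - 41) = √(2 - 41) = √(-39) = I*√39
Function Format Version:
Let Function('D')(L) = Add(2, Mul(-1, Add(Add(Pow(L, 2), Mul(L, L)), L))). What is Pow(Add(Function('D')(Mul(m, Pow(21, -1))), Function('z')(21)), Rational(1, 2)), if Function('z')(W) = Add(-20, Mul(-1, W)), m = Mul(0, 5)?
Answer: Mul(I, Pow(39, Rational(1, 2))) ≈ Mul(6.2450, I)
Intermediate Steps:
m = 0
Function('D')(L) = Add(2, Mul(-1, L), Mul(-2, Pow(L, 2))) (Function('D')(L) = Add(2, Mul(-1, Add(Add(Pow(L, 2), Pow(L, 2)), L))) = Add(2, Mul(-1, Add(Mul(2, Pow(L, 2)), L))) = Add(2, Mul(-1, Add(L, Mul(2, Pow(L, 2))))) = Add(2, Add(Mul(-1, L), Mul(-2, Pow(L, 2)))) = Add(2, Mul(-1, L), Mul(-2, Pow(L, 2))))
Pow(Add(Function('D')(Mul(m, Pow(21, -1))), Function('z')(21)), Rational(1, 2)) = Pow(Add(Add(2, Mul(-1, Mul(0, Pow(21, -1))), Mul(-2, Pow(Mul(0, Pow(21, -1)), 2))), Add(-20, Mul(-1, 21))), Rational(1, 2)) = Pow(Add(Add(2, Mul(-1, Mul(0, Rational(1, 21))), Mul(-2, Pow(Mul(0, Rational(1, 21)), 2))), Add(-20, -21)), Rational(1, 2)) = Pow(Add(Add(2, Mul(-1, 0), Mul(-2, Pow(0, 2))), -41), Rational(1, 2)) = Pow(Add(Add(2, 0, Mul(-2, 0)), -41), Rational(1, 2)) = Pow(Add(Add(2, 0, 0), -41), Rational(1, 2)) = Pow(Add(2, -41), Rational(1, 2)) = Pow(-39, Rational(1, 2)) = Mul(I, Pow(39, Rational(1, 2)))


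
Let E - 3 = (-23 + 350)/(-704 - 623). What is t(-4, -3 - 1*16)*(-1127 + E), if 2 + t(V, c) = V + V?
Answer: 14918750/1327 ≈ 11242.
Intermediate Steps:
t(V, c) = -2 + 2*V (t(V, c) = -2 + (V + V) = -2 + 2*V)
E = 3654/1327 (E = 3 + (-23 + 350)/(-704 - 623) = 3 + 327/(-1327) = 3 + 327*(-1/1327) = 3 - 327/1327 = 3654/1327 ≈ 2.7536)
t(-4, -3 - 1*16)*(-1127 + E) = (-2 + 2*(-4))*(-1127 + 3654/1327) = (-2 - 8)*(-1491875/1327) = -10*(-1491875/1327) = 14918750/1327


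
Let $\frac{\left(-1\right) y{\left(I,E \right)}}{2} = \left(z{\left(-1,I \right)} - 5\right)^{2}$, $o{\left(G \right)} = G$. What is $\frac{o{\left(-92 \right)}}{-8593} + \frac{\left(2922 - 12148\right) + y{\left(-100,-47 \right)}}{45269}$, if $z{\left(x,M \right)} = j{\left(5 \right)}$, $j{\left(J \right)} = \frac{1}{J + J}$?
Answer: $- \frac{539477899}{2778546550} \approx -0.19416$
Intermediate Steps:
$j{\left(J \right)} = \frac{1}{2 J}$
$z{\left(x,M \right)} = \frac{1}{10}$ ($z{\left(x,M \right)} = \frac{1}{2 \cdot 5} = \frac{1}{2} \cdot \frac{1}{5} = \frac{1}{10}$)
$y{\left(I,E \right)} = - \frac{2401}{50}$ ($y{\left(I,E \right)} = - 2 \left(\frac{1}{10} - 5\right)^{2} = - 2 \left(- \frac{49}{10}\right)^{2} = \left(-2\right) \frac{2401}{100} = - \frac{2401}{50}$)
$\frac{o{\left(-92 \right)}}{-8593} + \frac{\left(2922 - 12148\right) + y{\left(-100,-47 \right)}}{45269} = - \frac{92}{-8593} + \frac{\left(2922 - 12148\right) - \frac{2401}{50}}{45269} = \left(-92\right) \left(- \frac{1}{8593}\right) + \left(-9226 - \frac{2401}{50}\right) \frac{1}{45269} = \frac{92}{8593} - \frac{66243}{323350} = - \frac{539477899}{2778546550}$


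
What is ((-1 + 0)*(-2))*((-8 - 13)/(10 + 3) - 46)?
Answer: -1238/13 ≈ -95.231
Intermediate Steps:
((-1 + 0)*(-2))*((-8 - 13)/(10 + 3) - 46) = (-1*(-2))*(-21/13 - 46) = 2*(-21*1/13 - 46) = 2*(-21/13 - 46) = 2*(-619/13) = -1238/13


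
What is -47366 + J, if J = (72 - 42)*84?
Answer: -44846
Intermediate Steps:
J = 2520 (J = 30*84 = 2520)
-47366 + J = -47366 + 2520 = -44846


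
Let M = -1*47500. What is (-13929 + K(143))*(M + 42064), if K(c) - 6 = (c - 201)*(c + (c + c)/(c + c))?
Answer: 121086900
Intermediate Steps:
M = -47500
K(c) = 6 + (1 + c)*(-201 + c) (K(c) = 6 + (c - 201)*(c + (c + c)/(c + c)) = 6 + (-201 + c)*(c + (2*c)/((2*c))) = 6 + (-201 + c)*(c + (2*c)*(1/(2*c))) = 6 + (-201 + c)*(c + 1) = 6 + (-201 + c)*(1 + c) = 6 + (1 + c)*(-201 + c))
(-13929 + K(143))*(M + 42064) = (-13929 + (-195 + 143² - 200*143))*(-47500 + 42064) = (-13929 + (-195 + 20449 - 28600))*(-5436) = (-13929 - 8346)*(-5436) = -22275*(-5436) = 121086900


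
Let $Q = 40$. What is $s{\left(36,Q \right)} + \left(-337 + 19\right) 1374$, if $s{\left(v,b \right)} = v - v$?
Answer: $-436932$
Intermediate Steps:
$s{\left(v,b \right)} = 0$
$s{\left(36,Q \right)} + \left(-337 + 19\right) 1374 = 0 + \left(-337 + 19\right) 1374 = 0 - 436932 = -436932$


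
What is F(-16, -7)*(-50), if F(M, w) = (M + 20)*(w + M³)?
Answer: 820600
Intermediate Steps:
F(M, w) = (20 + M)*(w + M³)
F(-16, -7)*(-50) = ((-16)⁴ + 20*(-7) + 20*(-16)³ - 16*(-7))*(-50) = (65536 - 140 + 20*(-4096) + 112)*(-50) = (65536 - 140 - 81920 + 112)*(-50) = -16412*(-50) = 820600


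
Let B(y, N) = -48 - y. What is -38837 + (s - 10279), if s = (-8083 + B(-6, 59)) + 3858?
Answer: -53383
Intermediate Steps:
s = -4267 (s = (-8083 + (-48 - 1*(-6))) + 3858 = (-8083 + (-48 + 6)) + 3858 = (-8083 - 42) + 3858 = -8125 + 3858 = -4267)
-38837 + (s - 10279) = -38837 + (-4267 - 10279) = -38837 - 14546 = -53383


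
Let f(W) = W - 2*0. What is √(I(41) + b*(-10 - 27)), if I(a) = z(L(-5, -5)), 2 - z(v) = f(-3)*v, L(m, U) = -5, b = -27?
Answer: √986 ≈ 31.401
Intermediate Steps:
f(W) = W (f(W) = W + 0 = W)
z(v) = 2 + 3*v (z(v) = 2 - (-3)*v = 2 + 3*v)
I(a) = -13 (I(a) = 2 + 3*(-5) = 2 - 15 = -13)
√(I(41) + b*(-10 - 27)) = √(-13 - 27*(-10 - 27)) = √(-13 - 27*(-37)) = √(-13 + 999) = √986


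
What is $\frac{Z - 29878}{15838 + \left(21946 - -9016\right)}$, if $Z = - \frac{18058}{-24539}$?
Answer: $- \frac{91644773}{143553150} \approx -0.6384$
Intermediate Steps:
$Z = \frac{18058}{24539}$ ($Z = \left(-18058\right) \left(- \frac{1}{24539}\right) = \frac{18058}{24539} \approx 0.73589$)
$\frac{Z - 29878}{15838 + \left(21946 - -9016\right)} = \frac{\frac{18058}{24539} - 29878}{15838 + \left(21946 - -9016\right)} = - \frac{733158184}{24539 \left(15838 + \left(21946 + 9016\right)\right)} = - \frac{733158184}{24539 \left(15838 + 30962\right)} = - \frac{733158184}{24539 \cdot 46800} = \left(- \frac{733158184}{24539}\right) \frac{1}{46800} = - \frac{91644773}{143553150}$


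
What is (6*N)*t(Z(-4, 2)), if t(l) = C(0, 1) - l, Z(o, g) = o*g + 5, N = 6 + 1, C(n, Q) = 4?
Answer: 294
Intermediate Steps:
N = 7
Z(o, g) = 5 + g*o (Z(o, g) = g*o + 5 = 5 + g*o)
t(l) = 4 - l
(6*N)*t(Z(-4, 2)) = (6*7)*(4 - (5 + 2*(-4))) = 42*(4 - (5 - 8)) = 42*(4 - 1*(-3)) = 42*(4 + 3) = 42*7 = 294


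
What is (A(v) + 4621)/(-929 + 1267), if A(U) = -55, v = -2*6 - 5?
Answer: 2283/169 ≈ 13.509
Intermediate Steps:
v = -17 (v = -12 - 5 = -17)
(A(v) + 4621)/(-929 + 1267) = (-55 + 4621)/(-929 + 1267) = 4566/338 = 4566*(1/338) = 2283/169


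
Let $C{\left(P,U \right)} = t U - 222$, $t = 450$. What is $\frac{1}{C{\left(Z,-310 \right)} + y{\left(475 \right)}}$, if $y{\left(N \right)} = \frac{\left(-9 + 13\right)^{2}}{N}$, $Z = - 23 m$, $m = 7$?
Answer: $- \frac{475}{66367934} \approx -7.1571 \cdot 10^{-6}$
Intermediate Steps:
$Z = -161$ ($Z = \left(-23\right) 7 = -161$)
$C{\left(P,U \right)} = -222 + 450 U$ ($C{\left(P,U \right)} = 450 U - 222 = -222 + 450 U$)
$y{\left(N \right)} = \frac{16}{N}$ ($y{\left(N \right)} = \frac{4^{2}}{N} = \frac{16}{N}$)
$\frac{1}{C{\left(Z,-310 \right)} + y{\left(475 \right)}} = \frac{1}{\left(-222 + 450 \left(-310\right)\right) + \frac{16}{475}} = \frac{1}{\left(-222 - 139500\right) + 16 \cdot \frac{1}{475}} = \frac{1}{-139722 + \frac{16}{475}} = \frac{1}{- \frac{66367934}{475}} = - \frac{475}{66367934}$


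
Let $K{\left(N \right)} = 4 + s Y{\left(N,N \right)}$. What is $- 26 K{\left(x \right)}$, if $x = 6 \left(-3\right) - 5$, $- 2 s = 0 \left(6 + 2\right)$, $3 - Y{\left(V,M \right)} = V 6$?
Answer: $-104$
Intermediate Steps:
$Y{\left(V,M \right)} = 3 - 6 V$ ($Y{\left(V,M \right)} = 3 - V 6 = 3 - 6 V$)
$s = 0$ ($s = - \frac{0 \left(6 + 2\right)}{2} = - \frac{0 \cdot 8}{2} = \left(- \frac{1}{2}\right) 0 = 0$)
$x = -23$ ($x = -18 - 5 = -23$)
$K{\left(N \right)} = 4$ ($K{\left(N \right)} = 4 + 0 \left(3 - 6 N\right) = 4 + 0 = 4$)
$- 26 K{\left(x \right)} = \left(-26\right) 4 = -104$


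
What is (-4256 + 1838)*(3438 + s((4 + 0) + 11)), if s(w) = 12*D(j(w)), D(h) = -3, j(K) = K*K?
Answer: -8226036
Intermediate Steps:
j(K) = K**2
s(w) = -36 (s(w) = 12*(-3) = -36)
(-4256 + 1838)*(3438 + s((4 + 0) + 11)) = (-4256 + 1838)*(3438 - 36) = -2418*3402 = -8226036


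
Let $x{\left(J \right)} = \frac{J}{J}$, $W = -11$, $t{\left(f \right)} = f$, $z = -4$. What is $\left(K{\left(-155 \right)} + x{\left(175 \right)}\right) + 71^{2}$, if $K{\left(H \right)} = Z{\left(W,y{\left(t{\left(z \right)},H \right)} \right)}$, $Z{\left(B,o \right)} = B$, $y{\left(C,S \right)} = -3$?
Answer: $5031$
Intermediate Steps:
$K{\left(H \right)} = -11$
$x{\left(J \right)} = 1$
$\left(K{\left(-155 \right)} + x{\left(175 \right)}\right) + 71^{2} = \left(-11 + 1\right) + 71^{2} = -10 + 5041 = 5031$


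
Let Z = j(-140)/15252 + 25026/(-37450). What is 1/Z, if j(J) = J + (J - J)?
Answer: -71398425/48367444 ≈ -1.4762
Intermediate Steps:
j(J) = J (j(J) = J + 0 = J)
Z = -48367444/71398425 (Z = -140/15252 + 25026/(-37450) = -140*1/15252 + 25026*(-1/37450) = -35/3813 - 12513/18725 = -48367444/71398425 ≈ -0.67743)
1/Z = 1/(-48367444/71398425) = -71398425/48367444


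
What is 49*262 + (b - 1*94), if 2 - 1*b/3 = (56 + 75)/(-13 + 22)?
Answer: 38119/3 ≈ 12706.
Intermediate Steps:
b = -113/3 (b = 6 - 3*(56 + 75)/(-13 + 22) = 6 - 393/9 = 6 - 3*131/9 = 6 - 131/3 = -113/3 ≈ -37.667)
49*262 + (b - 1*94) = 49*262 + (-113/3 - 1*94) = 12838 + (-113/3 - 94) = 12838 - 395/3 = 38119/3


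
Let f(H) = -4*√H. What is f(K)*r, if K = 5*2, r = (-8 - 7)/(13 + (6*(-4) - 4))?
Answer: -4*√10 ≈ -12.649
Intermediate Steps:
r = 1 (r = -15/(13 + (-24 - 4)) = -15/(13 - 28) = -15/(-15) = -15*(-1/15) = 1)
K = 10
f(K)*r = -4*√10*1 = -4*√10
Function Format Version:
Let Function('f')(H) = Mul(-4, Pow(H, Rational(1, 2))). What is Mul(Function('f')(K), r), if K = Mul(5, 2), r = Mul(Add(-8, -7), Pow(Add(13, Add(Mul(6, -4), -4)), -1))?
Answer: Mul(-4, Pow(10, Rational(1, 2))) ≈ -12.649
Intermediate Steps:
r = 1 (r = Mul(-15, Pow(Add(13, Add(-24, -4)), -1)) = Mul(-15, Pow(Add(13, -28), -1)) = Mul(-15, Pow(-15, -1)) = Mul(-15, Rational(-1, 15)) = 1)
K = 10
Mul(Function('f')(K), r) = Mul(Mul(-4, Pow(10, Rational(1, 2))), 1) = Mul(-4, Pow(10, Rational(1, 2)))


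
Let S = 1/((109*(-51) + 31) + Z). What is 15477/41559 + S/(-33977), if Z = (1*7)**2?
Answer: 137199909450/368410606357 ≈ 0.37241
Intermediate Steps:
Z = 49 (Z = 7**2 = 49)
S = -1/5479 (S = 1/((109*(-51) + 31) + 49) = 1/((-5559 + 31) + 49) = 1/(-5528 + 49) = 1/(-5479) = -1/5479 ≈ -0.00018252)
15477/41559 + S/(-33977) = 15477/41559 - 1/5479/(-33977) = 15477*(1/41559) - 1/5479*(-1/33977) = 737/1979 + 1/186159983 = 137199909450/368410606357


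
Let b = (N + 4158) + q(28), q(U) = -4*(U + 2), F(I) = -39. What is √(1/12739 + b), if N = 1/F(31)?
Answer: √996697696566858/496821 ≈ 63.545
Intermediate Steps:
N = -1/39 (N = 1/(-39) = -1/39 ≈ -0.025641)
q(U) = -8 - 4*U (q(U) = -4*(2 + U) = -8 - 4*U)
b = 157481/39 (b = (-1/39 + 4158) + (-8 - 4*28) = 162161/39 + (-8 - 112) = 162161/39 - 120 = 157481/39 ≈ 4038.0)
√(1/12739 + b) = √(1/12739 + 157481/39) = √(2006150498/496821) = √996697696566858/496821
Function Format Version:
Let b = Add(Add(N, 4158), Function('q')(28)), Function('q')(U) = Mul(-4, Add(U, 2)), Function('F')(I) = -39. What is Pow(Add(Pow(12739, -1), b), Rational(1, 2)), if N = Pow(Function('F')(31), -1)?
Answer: Mul(Rational(1, 496821), Pow(996697696566858, Rational(1, 2))) ≈ 63.545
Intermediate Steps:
N = Rational(-1, 39) (N = Pow(-39, -1) = Rational(-1, 39) ≈ -0.025641)
Function('q')(U) = Add(-8, Mul(-4, U)) (Function('q')(U) = Mul(-4, Add(2, U)) = Add(-8, Mul(-4, U)))
b = Rational(157481, 39) (b = Add(Add(Rational(-1, 39), 4158), Add(-8, Mul(-4, 28))) = Add(Rational(162161, 39), Add(-8, -112)) = Add(Rational(162161, 39), -120) = Rational(157481, 39) ≈ 4038.0)
Pow(Add(Pow(12739, -1), b), Rational(1, 2)) = Pow(Add(Pow(12739, -1), Rational(157481, 39)), Rational(1, 2)) = Pow(Add(Rational(1, 12739), Rational(157481, 39)), Rational(1, 2)) = Pow(Rational(2006150498, 496821), Rational(1, 2)) = Mul(Rational(1, 496821), Pow(996697696566858, Rational(1, 2)))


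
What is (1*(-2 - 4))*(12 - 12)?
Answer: 0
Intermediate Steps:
(1*(-2 - 4))*(12 - 12) = (1*(-6))*0 = -6*0 = 0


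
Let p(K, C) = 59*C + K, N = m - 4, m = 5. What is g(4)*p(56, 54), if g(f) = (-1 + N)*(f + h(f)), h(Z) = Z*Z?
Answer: 0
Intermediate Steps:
N = 1 (N = 5 - 4 = 1)
h(Z) = Z²
g(f) = 0 (g(f) = (-1 + 1)*(f + f²) = 0*(f + f²) = 0)
p(K, C) = K + 59*C
g(4)*p(56, 54) = 0*(56 + 59*54) = 0*(56 + 3186) = 0*3242 = 0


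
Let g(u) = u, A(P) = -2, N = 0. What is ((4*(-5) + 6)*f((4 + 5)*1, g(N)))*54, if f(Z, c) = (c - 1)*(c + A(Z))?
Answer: -1512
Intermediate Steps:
f(Z, c) = (-1 + c)*(-2 + c) (f(Z, c) = (c - 1)*(c - 2) = (-1 + c)*(-2 + c))
((4*(-5) + 6)*f((4 + 5)*1, g(N)))*54 = ((4*(-5) + 6)*(2 + 0**2 - 3*0))*54 = ((-20 + 6)*(2 + 0 + 0))*54 = -14*2*54 = -28*54 = -1512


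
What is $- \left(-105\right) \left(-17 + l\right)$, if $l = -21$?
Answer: $-3990$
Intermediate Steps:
$- \left(-105\right) \left(-17 + l\right) = - \left(-105\right) \left(-17 - 21\right) = - \left(-105\right) \left(-38\right) = \left(-1\right) 3990 = -3990$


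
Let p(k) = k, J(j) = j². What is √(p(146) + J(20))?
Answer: √546 ≈ 23.367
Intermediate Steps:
√(p(146) + J(20)) = √(146 + 20²) = √(146 + 400) = √546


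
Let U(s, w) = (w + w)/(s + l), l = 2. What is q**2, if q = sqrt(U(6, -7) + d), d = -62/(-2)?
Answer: 117/4 ≈ 29.250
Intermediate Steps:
d = 31 (d = -62*(-1/2) = 31)
U(s, w) = 2*w/(2 + s) (U(s, w) = (w + w)/(s + 2) = (2*w)/(2 + s) = 2*w/(2 + s))
q = 3*sqrt(13)/2 (q = sqrt(2*(-7)/(2 + 6) + 31) = sqrt(2*(-7)/8 + 31) = sqrt(2*(-7)*(1/8) + 31) = sqrt(-7/4 + 31) = sqrt(117/4) = 3*sqrt(13)/2 ≈ 5.4083)
q**2 = (3*sqrt(13)/2)**2 = 117/4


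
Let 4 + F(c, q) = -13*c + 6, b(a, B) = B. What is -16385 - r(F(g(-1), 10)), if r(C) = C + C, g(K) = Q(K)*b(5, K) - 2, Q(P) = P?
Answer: -16415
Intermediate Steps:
g(K) = -2 + K² (g(K) = K*K - 2 = K² - 2 = -2 + K²)
F(c, q) = 2 - 13*c (F(c, q) = -4 + (-13*c + 6) = -4 + (6 - 13*c) = 2 - 13*c)
r(C) = 2*C
-16385 - r(F(g(-1), 10)) = -16385 - 2*(2 - 13*(-2 + (-1)²)) = -16385 - 2*(2 - 13*(-2 + 1)) = -16385 - 2*(2 - 13*(-1)) = -16385 - 2*(2 + 13) = -16385 - 2*15 = -16385 - 1*30 = -16385 - 30 = -16415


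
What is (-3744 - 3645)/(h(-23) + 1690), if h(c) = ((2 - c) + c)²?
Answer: -7389/1694 ≈ -4.3619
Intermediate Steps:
h(c) = 4 (h(c) = 2² = 4)
(-3744 - 3645)/(h(-23) + 1690) = (-3744 - 3645)/(4 + 1690) = -7389/1694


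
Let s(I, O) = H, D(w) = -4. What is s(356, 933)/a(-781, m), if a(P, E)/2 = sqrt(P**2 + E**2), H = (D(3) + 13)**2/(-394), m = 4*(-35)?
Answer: -81*sqrt(629561)/496094068 ≈ -0.00012955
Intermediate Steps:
m = -140
H = -81/394 (H = (-4 + 13)**2/(-394) = 9**2*(-1/394) = 81*(-1/394) = -81/394 ≈ -0.20558)
s(I, O) = -81/394
a(P, E) = 2*sqrt(E**2 + P**2) (a(P, E) = 2*sqrt(P**2 + E**2) = 2*sqrt(E**2 + P**2))
s(356, 933)/a(-781, m) = -81*1/(2*sqrt((-140)**2 + (-781)**2))/394 = -81*1/(2*sqrt(19600 + 609961))/394 = -81*sqrt(629561)/1259122/394 = -81*sqrt(629561)/496094068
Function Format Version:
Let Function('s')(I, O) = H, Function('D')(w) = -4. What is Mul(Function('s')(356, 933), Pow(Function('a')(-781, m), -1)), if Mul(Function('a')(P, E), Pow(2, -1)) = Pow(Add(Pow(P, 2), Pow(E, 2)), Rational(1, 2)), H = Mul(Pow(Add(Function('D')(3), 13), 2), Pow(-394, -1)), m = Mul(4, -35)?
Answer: Mul(Rational(-81, 496094068), Pow(629561, Rational(1, 2))) ≈ -0.00012955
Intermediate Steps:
m = -140
H = Rational(-81, 394) (H = Mul(Pow(Add(-4, 13), 2), Pow(-394, -1)) = Mul(Pow(9, 2), Rational(-1, 394)) = Mul(81, Rational(-1, 394)) = Rational(-81, 394) ≈ -0.20558)
Function('s')(I, O) = Rational(-81, 394)
Function('a')(P, E) = Mul(2, Pow(Add(Pow(E, 2), Pow(P, 2)), Rational(1, 2))) (Function('a')(P, E) = Mul(2, Pow(Add(Pow(P, 2), Pow(E, 2)), Rational(1, 2))) = Mul(2, Pow(Add(Pow(E, 2), Pow(P, 2)), Rational(1, 2))))
Mul(Function('s')(356, 933), Pow(Function('a')(-781, m), -1)) = Mul(Rational(-81, 394), Pow(Mul(2, Pow(Add(Pow(-140, 2), Pow(-781, 2)), Rational(1, 2))), -1)) = Mul(Rational(-81, 394), Pow(Mul(2, Pow(Add(19600, 609961), Rational(1, 2))), -1)) = Mul(Rational(-81, 394), Pow(Mul(2, Pow(629561, Rational(1, 2))), -1)) = Mul(Rational(-81, 394), Mul(Rational(1, 1259122), Pow(629561, Rational(1, 2)))) = Mul(Rational(-81, 496094068), Pow(629561, Rational(1, 2)))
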